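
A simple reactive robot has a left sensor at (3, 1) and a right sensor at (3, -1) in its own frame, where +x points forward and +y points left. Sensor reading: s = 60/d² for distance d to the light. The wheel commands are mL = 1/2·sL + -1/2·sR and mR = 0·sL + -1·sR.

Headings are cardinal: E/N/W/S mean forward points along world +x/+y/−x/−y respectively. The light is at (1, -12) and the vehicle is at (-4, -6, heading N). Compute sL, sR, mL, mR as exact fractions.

20/39 60/97 -200/3783 -60/97

left sensor world pos  = (-5, -3); dL² = 117
right sensor world pos = (-3, -3); dR² = 97
sL = 60/117 = 20/39
sR = 60/97 = 60/97
mL = 1/2·sL + -1/2·sR = -200/3783
mR = 0·sL + -1·sR = -60/97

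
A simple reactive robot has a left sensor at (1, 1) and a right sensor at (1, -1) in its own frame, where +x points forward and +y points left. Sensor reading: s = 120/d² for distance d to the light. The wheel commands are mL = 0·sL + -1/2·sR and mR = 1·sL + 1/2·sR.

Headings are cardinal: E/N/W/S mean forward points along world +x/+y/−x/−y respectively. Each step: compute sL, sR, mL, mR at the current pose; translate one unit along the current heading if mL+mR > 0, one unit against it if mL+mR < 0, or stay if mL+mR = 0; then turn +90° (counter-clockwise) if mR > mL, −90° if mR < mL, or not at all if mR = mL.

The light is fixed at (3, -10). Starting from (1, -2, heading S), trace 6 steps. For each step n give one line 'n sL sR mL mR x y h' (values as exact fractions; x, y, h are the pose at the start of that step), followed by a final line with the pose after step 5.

n=0: pose=(1,-2,S); sL=12/5, sR=60/29; mL=-30/29, mR=498/145; mL+mR=12/5 → advance +1; mR−mL=648/145 → turn +1·90°
n=1: pose=(1,-3,E); sL=24/13, sR=120/37; mL=-60/37, mR=1668/481; mL+mR=24/13 → advance +1; mR−mL=2448/481 → turn +1·90°
n=2: pose=(2,-3,N); sL=30/17, sR=15/8; mL=-15/16, mR=735/272; mL+mR=30/17 → advance +1; mR−mL=495/136 → turn +1·90°
n=3: pose=(2,-2,W); sL=120/53, sR=24/17; mL=-12/17, mR=2676/901; mL+mR=120/53 → advance +1; mR−mL=3312/901 → turn +1·90°
n=4: pose=(1,-2,S); sL=12/5, sR=60/29; mL=-30/29, mR=498/145; mL+mR=12/5 → advance +1; mR−mL=648/145 → turn +1·90°
n=5: pose=(1,-3,E); sL=24/13, sR=120/37; mL=-60/37, mR=1668/481; mL+mR=24/13 → advance +1; mR−mL=2448/481 → turn +1·90°

0 12/5 60/29 -30/29 498/145 1 -2 S
1 24/13 120/37 -60/37 1668/481 1 -3 E
2 30/17 15/8 -15/16 735/272 2 -3 N
3 120/53 24/17 -12/17 2676/901 2 -2 W
4 12/5 60/29 -30/29 498/145 1 -2 S
5 24/13 120/37 -60/37 1668/481 1 -3 E
final 2 -3 N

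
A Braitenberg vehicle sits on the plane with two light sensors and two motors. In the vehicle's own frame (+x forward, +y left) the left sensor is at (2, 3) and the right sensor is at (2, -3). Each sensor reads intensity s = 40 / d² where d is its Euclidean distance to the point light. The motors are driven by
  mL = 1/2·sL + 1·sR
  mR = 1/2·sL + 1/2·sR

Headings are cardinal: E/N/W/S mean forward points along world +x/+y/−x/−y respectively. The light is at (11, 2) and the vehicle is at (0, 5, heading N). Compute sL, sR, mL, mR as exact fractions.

left sensor world pos  = (-3, 7); dL² = 221
right sensor world pos = (3, 7); dR² = 89
sL = 40/221 = 40/221
sR = 40/89 = 40/89
mL = 1/2·sL + 1·sR = 10620/19669
mR = 1/2·sL + 1/2·sR = 6200/19669

40/221 40/89 10620/19669 6200/19669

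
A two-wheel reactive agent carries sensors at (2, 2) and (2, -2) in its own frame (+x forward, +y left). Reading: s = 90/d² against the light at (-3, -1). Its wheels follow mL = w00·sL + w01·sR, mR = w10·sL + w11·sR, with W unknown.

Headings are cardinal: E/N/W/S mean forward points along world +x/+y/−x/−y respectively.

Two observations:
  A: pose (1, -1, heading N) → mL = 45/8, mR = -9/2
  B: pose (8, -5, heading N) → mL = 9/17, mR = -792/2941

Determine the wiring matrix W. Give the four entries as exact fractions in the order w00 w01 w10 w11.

1/2 0 -1/2 1/2

obs A: pose=(1,-1,N) → sL=45/4, sR=9/4, mL=45/8, mR=-9/2
obs B: pose=(8,-5,N) → sL=18/17, sR=90/173, mL=9/17, mR=-792/2941
sensor matrix S = [[45/4, 9/4], [18/17, 90/173]]; det S = 10206/2941
solve [mL_A; mL_B] = S·[w00; w01] and [mR_A; mR_B] = S·[w10; w11]:
  w00 = 1/2, w01 = 0, w10 = -1/2, w11 = 1/2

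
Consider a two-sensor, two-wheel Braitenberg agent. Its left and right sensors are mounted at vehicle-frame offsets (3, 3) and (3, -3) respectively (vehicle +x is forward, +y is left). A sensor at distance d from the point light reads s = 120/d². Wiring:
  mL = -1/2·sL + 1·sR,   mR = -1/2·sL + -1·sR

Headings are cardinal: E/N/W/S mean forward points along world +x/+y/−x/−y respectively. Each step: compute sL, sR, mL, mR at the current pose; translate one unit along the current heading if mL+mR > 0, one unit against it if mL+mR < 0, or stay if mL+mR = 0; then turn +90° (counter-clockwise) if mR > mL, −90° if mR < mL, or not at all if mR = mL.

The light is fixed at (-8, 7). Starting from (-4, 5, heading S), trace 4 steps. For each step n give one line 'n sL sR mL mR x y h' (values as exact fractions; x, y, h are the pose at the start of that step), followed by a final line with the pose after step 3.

0 60/37 60/13 1830/481 -2610/481 -4 5 S
1 120/17 24 348/17 -468/17 -4 6 W
2 15 30/17 -195/34 -315/34 -3 6 N
3 24/13 120/89 492/1157 -2628/1157 -3 5 E
final -4 5 S

n=0: pose=(-4,5,S); sL=60/37, sR=60/13; mL=1830/481, mR=-2610/481; mL+mR=-60/37 → advance -1; mR−mL=-120/13 → turn -1·90°
n=1: pose=(-4,6,W); sL=120/17, sR=24; mL=348/17, mR=-468/17; mL+mR=-120/17 → advance -1; mR−mL=-48 → turn -1·90°
n=2: pose=(-3,6,N); sL=15, sR=30/17; mL=-195/34, mR=-315/34; mL+mR=-15 → advance -1; mR−mL=-60/17 → turn -1·90°
n=3: pose=(-3,5,E); sL=24/13, sR=120/89; mL=492/1157, mR=-2628/1157; mL+mR=-24/13 → advance -1; mR−mL=-240/89 → turn -1·90°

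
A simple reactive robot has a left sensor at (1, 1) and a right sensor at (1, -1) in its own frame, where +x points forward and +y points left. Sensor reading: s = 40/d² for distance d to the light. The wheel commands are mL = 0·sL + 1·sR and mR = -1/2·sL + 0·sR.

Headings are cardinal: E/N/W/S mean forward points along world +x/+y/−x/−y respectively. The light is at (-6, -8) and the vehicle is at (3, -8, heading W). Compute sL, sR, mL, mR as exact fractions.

8/13 8/13 8/13 -4/13

left sensor world pos  = (2, -9); dL² = 65
right sensor world pos = (2, -7); dR² = 65
sL = 40/65 = 8/13
sR = 40/65 = 8/13
mL = 0·sL + 1·sR = 8/13
mR = -1/2·sL + 0·sR = -4/13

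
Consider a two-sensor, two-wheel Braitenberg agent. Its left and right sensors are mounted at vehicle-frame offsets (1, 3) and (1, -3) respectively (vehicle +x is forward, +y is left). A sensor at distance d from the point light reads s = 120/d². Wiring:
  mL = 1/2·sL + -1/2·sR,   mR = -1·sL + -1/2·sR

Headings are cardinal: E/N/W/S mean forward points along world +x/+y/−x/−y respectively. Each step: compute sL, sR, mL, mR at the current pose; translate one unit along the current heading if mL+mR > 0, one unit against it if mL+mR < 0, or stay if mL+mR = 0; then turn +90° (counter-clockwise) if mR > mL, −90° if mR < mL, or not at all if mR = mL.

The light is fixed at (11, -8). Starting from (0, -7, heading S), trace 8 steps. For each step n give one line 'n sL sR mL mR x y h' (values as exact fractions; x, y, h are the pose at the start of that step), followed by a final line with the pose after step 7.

0 15/8 30/49 495/784 -855/392 0 -7 S
1 24/29 120/169 288/4901 -5796/4901 0 -6 W
2 60/89 60/29 -1800/2581 -4410/2581 1 -6 N
3 120/97 24/17 -144/1649 -3204/1649 1 -7 E
4 15/8 30/49 495/784 -855/392 0 -7 S
5 24/29 120/169 288/4901 -5796/4901 0 -6 W
6 60/89 60/29 -1800/2581 -4410/2581 1 -6 N
7 120/97 24/17 -144/1649 -3204/1649 1 -7 E
final 0 -7 S

n=0: pose=(0,-7,S); sL=15/8, sR=30/49; mL=495/784, mR=-855/392; mL+mR=-1215/784 → advance -1; mR−mL=-45/16 → turn -1·90°
n=1: pose=(0,-6,W); sL=24/29, sR=120/169; mL=288/4901, mR=-5796/4901; mL+mR=-5508/4901 → advance -1; mR−mL=-36/29 → turn -1·90°
n=2: pose=(1,-6,N); sL=60/89, sR=60/29; mL=-1800/2581, mR=-4410/2581; mL+mR=-6210/2581 → advance -1; mR−mL=-90/89 → turn -1·90°
n=3: pose=(1,-7,E); sL=120/97, sR=24/17; mL=-144/1649, mR=-3204/1649; mL+mR=-3348/1649 → advance -1; mR−mL=-180/97 → turn -1·90°
n=4: pose=(0,-7,S); sL=15/8, sR=30/49; mL=495/784, mR=-855/392; mL+mR=-1215/784 → advance -1; mR−mL=-45/16 → turn -1·90°
n=5: pose=(0,-6,W); sL=24/29, sR=120/169; mL=288/4901, mR=-5796/4901; mL+mR=-5508/4901 → advance -1; mR−mL=-36/29 → turn -1·90°
n=6: pose=(1,-6,N); sL=60/89, sR=60/29; mL=-1800/2581, mR=-4410/2581; mL+mR=-6210/2581 → advance -1; mR−mL=-90/89 → turn -1·90°
n=7: pose=(1,-7,E); sL=120/97, sR=24/17; mL=-144/1649, mR=-3204/1649; mL+mR=-3348/1649 → advance -1; mR−mL=-180/97 → turn -1·90°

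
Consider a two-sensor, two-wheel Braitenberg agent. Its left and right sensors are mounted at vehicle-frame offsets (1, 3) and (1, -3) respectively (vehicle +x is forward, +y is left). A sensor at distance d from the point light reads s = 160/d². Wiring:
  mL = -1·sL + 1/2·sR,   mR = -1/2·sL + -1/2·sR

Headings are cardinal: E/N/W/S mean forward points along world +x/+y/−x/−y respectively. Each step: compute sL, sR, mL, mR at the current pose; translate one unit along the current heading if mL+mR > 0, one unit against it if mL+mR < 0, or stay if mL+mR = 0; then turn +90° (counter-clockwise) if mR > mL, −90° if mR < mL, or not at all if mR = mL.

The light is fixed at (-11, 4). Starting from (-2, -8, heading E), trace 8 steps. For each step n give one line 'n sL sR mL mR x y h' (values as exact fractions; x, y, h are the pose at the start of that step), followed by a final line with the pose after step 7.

n=0: pose=(-2,-8,E); sL=160/181, sR=32/65; mL=-7504/11765, mR=-8096/11765; mL+mR=-240/181 → advance -1; mR−mL=-592/11765 → turn -1·90°
n=1: pose=(-3,-8,S); sL=16/29, sR=80/97; mL=-392/2813, mR=-1936/2813; mL+mR=-24/29 → advance -1; mR−mL=-1544/2813 → turn -1·90°
n=2: pose=(-3,-7,W); sL=32/49, sR=160/113; mL=304/5537, mR=-5728/5537; mL+mR=-48/49 → advance -1; mR−mL=-6032/5537 → turn -1·90°
n=3: pose=(-2,-7,N); sL=20/17, sR=40/61; mL=-880/1037, mR=-950/1037; mL+mR=-30/17 → advance -1; mR−mL=-70/1037 → turn -1·90°
n=4: pose=(-2,-8,E); sL=160/181, sR=32/65; mL=-7504/11765, mR=-8096/11765; mL+mR=-240/181 → advance -1; mR−mL=-592/11765 → turn -1·90°
n=5: pose=(-3,-8,S); sL=16/29, sR=80/97; mL=-392/2813, mR=-1936/2813; mL+mR=-24/29 → advance -1; mR−mL=-1544/2813 → turn -1·90°
n=6: pose=(-3,-7,W); sL=32/49, sR=160/113; mL=304/5537, mR=-5728/5537; mL+mR=-48/49 → advance -1; mR−mL=-6032/5537 → turn -1·90°
n=7: pose=(-2,-7,N); sL=20/17, sR=40/61; mL=-880/1037, mR=-950/1037; mL+mR=-30/17 → advance -1; mR−mL=-70/1037 → turn -1·90°

0 160/181 32/65 -7504/11765 -8096/11765 -2 -8 E
1 16/29 80/97 -392/2813 -1936/2813 -3 -8 S
2 32/49 160/113 304/5537 -5728/5537 -3 -7 W
3 20/17 40/61 -880/1037 -950/1037 -2 -7 N
4 160/181 32/65 -7504/11765 -8096/11765 -2 -8 E
5 16/29 80/97 -392/2813 -1936/2813 -3 -8 S
6 32/49 160/113 304/5537 -5728/5537 -3 -7 W
7 20/17 40/61 -880/1037 -950/1037 -2 -7 N
final -2 -8 E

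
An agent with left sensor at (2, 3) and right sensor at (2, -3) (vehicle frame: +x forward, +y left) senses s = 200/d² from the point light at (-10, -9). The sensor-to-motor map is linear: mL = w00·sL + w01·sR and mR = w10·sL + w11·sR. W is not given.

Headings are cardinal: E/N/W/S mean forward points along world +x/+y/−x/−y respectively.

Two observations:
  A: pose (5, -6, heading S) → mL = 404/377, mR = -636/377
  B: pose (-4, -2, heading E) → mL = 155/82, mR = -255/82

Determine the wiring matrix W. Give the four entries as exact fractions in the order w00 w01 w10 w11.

-1/2 1 -1/2 -1

obs A: pose=(5,-6,S) → sL=8/13, sR=40/29, mL=404/377, mR=-636/377
obs B: pose=(-4,-2,E) → sL=50/41, sR=5/2, mL=155/82, mR=-255/82
sensor matrix S = [[8/13, 40/29], [50/41, 5/2]]; det S = -2220/15457
solve [mL_A; mL_B] = S·[w00; w01] and [mR_A; mR_B] = S·[w10; w11]:
  w00 = -1/2, w01 = 1, w10 = -1/2, w11 = -1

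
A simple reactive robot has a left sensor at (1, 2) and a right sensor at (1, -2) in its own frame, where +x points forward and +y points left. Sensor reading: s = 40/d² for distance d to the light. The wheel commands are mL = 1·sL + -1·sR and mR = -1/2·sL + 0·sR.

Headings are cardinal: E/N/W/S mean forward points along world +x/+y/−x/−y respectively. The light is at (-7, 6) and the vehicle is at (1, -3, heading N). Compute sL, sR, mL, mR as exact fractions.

2/5 10/41 32/205 -1/5

left sensor world pos  = (-1, -2); dL² = 100
right sensor world pos = (3, -2); dR² = 164
sL = 40/100 = 2/5
sR = 40/164 = 10/41
mL = 1·sL + -1·sR = 32/205
mR = -1/2·sL + 0·sR = -1/5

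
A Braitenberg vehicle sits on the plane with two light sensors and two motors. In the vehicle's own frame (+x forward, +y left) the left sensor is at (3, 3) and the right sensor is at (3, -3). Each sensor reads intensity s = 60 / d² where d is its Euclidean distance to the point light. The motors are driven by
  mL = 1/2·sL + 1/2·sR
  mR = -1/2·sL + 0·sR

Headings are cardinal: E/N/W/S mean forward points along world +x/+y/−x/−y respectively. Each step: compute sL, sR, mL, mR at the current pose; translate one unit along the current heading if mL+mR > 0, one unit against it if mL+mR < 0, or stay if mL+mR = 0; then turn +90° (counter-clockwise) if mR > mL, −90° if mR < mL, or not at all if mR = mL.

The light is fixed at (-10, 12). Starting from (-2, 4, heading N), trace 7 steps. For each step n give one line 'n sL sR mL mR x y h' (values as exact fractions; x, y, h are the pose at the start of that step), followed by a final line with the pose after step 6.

n=0: pose=(-2,4,N); sL=6/5, sR=30/73; mL=294/365, mR=-3/5; mL+mR=15/73 → advance +1; mR−mL=-513/365 → turn -1·90°
n=1: pose=(-2,5,E); sL=60/137, sR=60/221; mL=10740/30277, mR=-30/137; mL+mR=30/221 → advance +1; mR−mL=-17370/30277 → turn -1·90°
n=2: pose=(-1,5,S); sL=15/61, sR=15/34; mL=1425/4148, mR=-15/122; mL+mR=15/68 → advance +1; mR−mL=-1935/4148 → turn -1·90°
n=3: pose=(-1,4,W); sL=60/157, sR=60/61; mL=6540/9577, mR=-30/157; mL+mR=30/61 → advance +1; mR−mL=-8370/9577 → turn -1·90°
n=4: pose=(-2,4,N); sL=6/5, sR=30/73; mL=294/365, mR=-3/5; mL+mR=15/73 → advance +1; mR−mL=-513/365 → turn -1·90°
n=5: pose=(-2,5,E); sL=60/137, sR=60/221; mL=10740/30277, mR=-30/137; mL+mR=30/221 → advance +1; mR−mL=-17370/30277 → turn -1·90°
n=6: pose=(-1,5,S); sL=15/61, sR=15/34; mL=1425/4148, mR=-15/122; mL+mR=15/68 → advance +1; mR−mL=-1935/4148 → turn -1·90°

0 6/5 30/73 294/365 -3/5 -2 4 N
1 60/137 60/221 10740/30277 -30/137 -2 5 E
2 15/61 15/34 1425/4148 -15/122 -1 5 S
3 60/157 60/61 6540/9577 -30/157 -1 4 W
4 6/5 30/73 294/365 -3/5 -2 4 N
5 60/137 60/221 10740/30277 -30/137 -2 5 E
6 15/61 15/34 1425/4148 -15/122 -1 5 S
final -1 4 W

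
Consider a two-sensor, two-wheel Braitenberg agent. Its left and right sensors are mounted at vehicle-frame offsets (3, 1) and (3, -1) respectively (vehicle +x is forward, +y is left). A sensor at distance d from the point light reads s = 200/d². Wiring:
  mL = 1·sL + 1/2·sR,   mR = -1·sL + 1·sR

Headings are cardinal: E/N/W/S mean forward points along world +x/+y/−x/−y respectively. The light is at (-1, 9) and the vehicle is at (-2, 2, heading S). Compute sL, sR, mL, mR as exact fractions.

2 25/13 77/26 -1/13

left sensor world pos  = (-1, -1); dL² = 100
right sensor world pos = (-3, -1); dR² = 104
sL = 200/100 = 2
sR = 200/104 = 25/13
mL = 1·sL + 1/2·sR = 77/26
mR = -1·sL + 1·sR = -1/13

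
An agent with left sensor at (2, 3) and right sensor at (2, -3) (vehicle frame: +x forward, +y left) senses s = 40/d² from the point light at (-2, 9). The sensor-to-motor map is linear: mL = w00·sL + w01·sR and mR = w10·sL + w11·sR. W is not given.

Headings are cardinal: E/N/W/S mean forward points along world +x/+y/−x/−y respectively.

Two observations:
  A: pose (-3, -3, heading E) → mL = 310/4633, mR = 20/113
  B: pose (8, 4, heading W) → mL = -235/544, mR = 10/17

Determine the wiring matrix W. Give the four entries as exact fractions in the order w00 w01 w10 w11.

1/2 -1 0 1

obs A: pose=(-3,-3,E) → sL=20/41, sR=20/113, mL=310/4633, mR=20/113
obs B: pose=(8,4,W) → sL=5/16, sR=10/17, mL=-235/544, mR=10/17
sensor matrix S = [[20/41, 20/113], [5/16, 10/17]]; det S = 72975/315044
solve [mL_A; mL_B] = S·[w00; w01] and [mR_A; mR_B] = S·[w10; w11]:
  w00 = 1/2, w01 = -1, w10 = 0, w11 = 1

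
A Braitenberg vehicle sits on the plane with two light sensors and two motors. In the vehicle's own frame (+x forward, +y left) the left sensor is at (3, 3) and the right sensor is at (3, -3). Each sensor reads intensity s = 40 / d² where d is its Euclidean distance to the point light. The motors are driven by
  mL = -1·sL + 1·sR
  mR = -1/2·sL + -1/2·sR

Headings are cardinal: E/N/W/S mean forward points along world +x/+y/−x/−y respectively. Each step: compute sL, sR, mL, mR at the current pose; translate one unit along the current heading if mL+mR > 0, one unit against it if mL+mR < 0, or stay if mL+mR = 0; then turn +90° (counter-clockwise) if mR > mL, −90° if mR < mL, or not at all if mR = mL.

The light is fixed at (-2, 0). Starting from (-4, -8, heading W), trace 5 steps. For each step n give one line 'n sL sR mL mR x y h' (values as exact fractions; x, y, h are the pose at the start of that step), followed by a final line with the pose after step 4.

n=0: pose=(-4,-8,W); sL=20/73, sR=4/5; mL=192/365, mR=-196/365; mL+mR=-4/365 → advance -1; mR−mL=-388/365 → turn -1·90°
n=1: pose=(-3,-8,N); sL=40/41, sR=40/29; mL=480/1189, mR=-1400/1189; mL+mR=-920/1189 → advance -1; mR−mL=-1880/1189 → turn -1·90°
n=2: pose=(-3,-9,E); sL=1, sR=10/37; mL=-27/37, mR=-47/74; mL+mR=-101/74 → advance -1; mR−mL=7/74 → turn +1·90°
n=3: pose=(-4,-9,N); sL=40/61, sR=40/37; mL=960/2257, mR=-1960/2257; mL+mR=-1000/2257 → advance -1; mR−mL=-2920/2257 → turn -1·90°
n=4: pose=(-4,-10,E); sL=4/5, sR=4/17; mL=-48/85, mR=-44/85; mL+mR=-92/85 → advance -1; mR−mL=4/85 → turn +1·90°

0 20/73 4/5 192/365 -196/365 -4 -8 W
1 40/41 40/29 480/1189 -1400/1189 -3 -8 N
2 1 10/37 -27/37 -47/74 -3 -9 E
3 40/61 40/37 960/2257 -1960/2257 -4 -9 N
4 4/5 4/17 -48/85 -44/85 -4 -10 E
final -5 -10 N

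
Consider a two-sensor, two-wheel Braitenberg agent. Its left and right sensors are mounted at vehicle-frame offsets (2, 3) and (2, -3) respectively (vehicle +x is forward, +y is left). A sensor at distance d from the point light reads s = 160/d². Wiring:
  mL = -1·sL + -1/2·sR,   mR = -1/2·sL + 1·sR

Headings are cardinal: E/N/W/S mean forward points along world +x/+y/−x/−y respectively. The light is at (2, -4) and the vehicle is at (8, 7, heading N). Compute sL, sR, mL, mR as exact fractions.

left sensor world pos  = (5, 9); dL² = 178
right sensor world pos = (11, 9); dR² = 250
sL = 160/178 = 80/89
sR = 160/250 = 16/25
mL = -1·sL + -1/2·sR = -2712/2225
mR = -1/2·sL + 1·sR = 424/2225

80/89 16/25 -2712/2225 424/2225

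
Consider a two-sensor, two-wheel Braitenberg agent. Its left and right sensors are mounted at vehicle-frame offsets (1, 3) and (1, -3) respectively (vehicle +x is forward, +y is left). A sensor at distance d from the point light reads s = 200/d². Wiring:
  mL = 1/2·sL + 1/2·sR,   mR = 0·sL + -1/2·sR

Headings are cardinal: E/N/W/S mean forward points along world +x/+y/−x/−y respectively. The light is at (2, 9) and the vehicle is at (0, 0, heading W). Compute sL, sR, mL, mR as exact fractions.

left sensor world pos  = (-1, -3); dL² = 153
right sensor world pos = (-1, 3); dR² = 45
sL = 200/153 = 200/153
sR = 200/45 = 40/9
mL = 1/2·sL + 1/2·sR = 440/153
mR = 0·sL + -1/2·sR = -20/9

200/153 40/9 440/153 -20/9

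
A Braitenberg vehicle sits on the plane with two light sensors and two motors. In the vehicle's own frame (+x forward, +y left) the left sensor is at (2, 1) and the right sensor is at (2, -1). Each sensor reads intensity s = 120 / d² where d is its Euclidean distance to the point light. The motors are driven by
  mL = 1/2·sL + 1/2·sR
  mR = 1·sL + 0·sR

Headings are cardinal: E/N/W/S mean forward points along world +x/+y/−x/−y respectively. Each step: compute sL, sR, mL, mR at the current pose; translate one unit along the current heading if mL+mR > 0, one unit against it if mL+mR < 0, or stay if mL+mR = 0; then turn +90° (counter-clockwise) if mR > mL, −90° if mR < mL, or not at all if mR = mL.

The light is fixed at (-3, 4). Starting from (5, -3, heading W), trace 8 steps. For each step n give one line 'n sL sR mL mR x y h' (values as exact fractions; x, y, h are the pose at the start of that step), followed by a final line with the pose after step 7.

n=0: pose=(5,-3,W); sL=6/5, sR=5/3; mL=43/30, mR=6/5; mL+mR=79/30 → advance +1; mR−mL=-7/30 → turn -1·90°
n=1: pose=(4,-3,N); sL=120/61, sR=120/89; mL=9000/5429, mR=120/61; mL+mR=19680/5429 → advance +1; mR−mL=1680/5429 → turn +1·90°
n=2: pose=(4,-2,W); sL=60/37, sR=12/5; mL=372/185, mR=60/37; mL+mR=672/185 → advance +1; mR−mL=-72/185 → turn -1·90°
n=3: pose=(3,-2,N); sL=120/41, sR=24/13; mL=1272/533, mR=120/41; mL+mR=2832/533 → advance +1; mR−mL=288/533 → turn +1·90°
n=4: pose=(3,-1,W); sL=30/13, sR=15/4; mL=315/104, mR=30/13; mL+mR=555/104 → advance +1; mR−mL=-75/104 → turn -1·90°
n=5: pose=(2,-1,N); sL=24/5, sR=8/3; mL=56/15, mR=24/5; mL+mR=128/15 → advance +1; mR−mL=16/15 → turn +1·90°
n=6: pose=(2,0,W); sL=60/17, sR=20/3; mL=260/51, mR=60/17; mL+mR=440/51 → advance +1; mR−mL=-80/51 → turn -1·90°
n=7: pose=(1,0,N); sL=120/13, sR=120/29; mL=2520/377, mR=120/13; mL+mR=6000/377 → advance +1; mR−mL=960/377 → turn +1·90°

0 6/5 5/3 43/30 6/5 5 -3 W
1 120/61 120/89 9000/5429 120/61 4 -3 N
2 60/37 12/5 372/185 60/37 4 -2 W
3 120/41 24/13 1272/533 120/41 3 -2 N
4 30/13 15/4 315/104 30/13 3 -1 W
5 24/5 8/3 56/15 24/5 2 -1 N
6 60/17 20/3 260/51 60/17 2 0 W
7 120/13 120/29 2520/377 120/13 1 0 N
final 1 1 W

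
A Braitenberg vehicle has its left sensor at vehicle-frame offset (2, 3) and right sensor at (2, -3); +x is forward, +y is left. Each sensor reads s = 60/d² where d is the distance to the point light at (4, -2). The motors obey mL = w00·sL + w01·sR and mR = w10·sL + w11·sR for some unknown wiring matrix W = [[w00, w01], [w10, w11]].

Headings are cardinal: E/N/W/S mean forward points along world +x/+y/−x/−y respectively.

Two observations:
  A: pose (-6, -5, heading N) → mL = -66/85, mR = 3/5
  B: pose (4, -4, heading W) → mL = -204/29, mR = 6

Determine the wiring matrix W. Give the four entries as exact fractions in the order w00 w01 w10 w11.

obs A: pose=(-6,-5,N) → sL=6/17, sR=6/5, mL=-66/85, mR=3/5
obs B: pose=(4,-4,W) → sL=60/29, sR=12, mL=-204/29, mR=6
sensor matrix S = [[6/17, 6/5], [60/29, 12]]; det S = 864/493
solve [mL_A; mL_B] = S·[w00; w01] and [mR_A; mR_B] = S·[w10; w11]:
  w00 = -1/2, w01 = -1/2, w10 = 0, w11 = 1/2

-1/2 -1/2 0 1/2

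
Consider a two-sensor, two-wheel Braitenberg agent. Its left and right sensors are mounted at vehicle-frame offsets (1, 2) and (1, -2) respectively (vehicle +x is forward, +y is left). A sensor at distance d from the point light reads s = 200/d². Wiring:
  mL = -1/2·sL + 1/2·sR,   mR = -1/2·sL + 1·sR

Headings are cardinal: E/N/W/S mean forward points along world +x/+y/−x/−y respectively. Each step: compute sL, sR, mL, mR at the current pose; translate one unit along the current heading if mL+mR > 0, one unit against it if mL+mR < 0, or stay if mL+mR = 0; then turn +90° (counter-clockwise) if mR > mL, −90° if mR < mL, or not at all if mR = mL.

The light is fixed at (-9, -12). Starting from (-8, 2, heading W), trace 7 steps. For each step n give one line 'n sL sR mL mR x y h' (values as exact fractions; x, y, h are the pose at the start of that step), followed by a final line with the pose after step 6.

n=0: pose=(-8,2,W); sL=25/18, sR=25/32; mL=-175/576, mR=25/288; mL+mR=-125/576 → advance -1; mR−mL=25/64 → turn +1·90°
n=1: pose=(-7,2,S); sL=40/37, sR=200/169; mL=320/6253, mR=4020/6253; mL+mR=4340/6253 → advance +1; mR−mL=100/169 → turn +1·90°
n=2: pose=(-7,1,E); sL=100/117, sR=20/13; mL=40/117, mR=10/9; mL+mR=170/117 → advance +1; mR−mL=10/13 → turn +1·90°
n=3: pose=(-6,1,N); sL=200/197, sR=200/221; mL=-2400/43537, mR=17300/43537; mL+mR=14900/43537 → advance +1; mR−mL=100/221 → turn +1·90°
n=4: pose=(-6,2,W); sL=50/37, sR=10/13; mL=-140/481, mR=45/481; mL+mR=-95/481 → advance -1; mR−mL=5/13 → turn +1·90°
n=5: pose=(-5,2,S); sL=40/41, sR=200/173; mL=640/7093, mR=4740/7093; mL+mR=5380/7093 → advance +1; mR−mL=100/173 → turn +1·90°
n=6: pose=(-5,1,E); sL=4/5, sR=100/73; mL=104/365, mR=354/365; mL+mR=458/365 → advance +1; mR−mL=50/73 → turn +1·90°

0 25/18 25/32 -175/576 25/288 -8 2 W
1 40/37 200/169 320/6253 4020/6253 -7 2 S
2 100/117 20/13 40/117 10/9 -7 1 E
3 200/197 200/221 -2400/43537 17300/43537 -6 1 N
4 50/37 10/13 -140/481 45/481 -6 2 W
5 40/41 200/173 640/7093 4740/7093 -5 2 S
6 4/5 100/73 104/365 354/365 -5 1 E
final -4 1 N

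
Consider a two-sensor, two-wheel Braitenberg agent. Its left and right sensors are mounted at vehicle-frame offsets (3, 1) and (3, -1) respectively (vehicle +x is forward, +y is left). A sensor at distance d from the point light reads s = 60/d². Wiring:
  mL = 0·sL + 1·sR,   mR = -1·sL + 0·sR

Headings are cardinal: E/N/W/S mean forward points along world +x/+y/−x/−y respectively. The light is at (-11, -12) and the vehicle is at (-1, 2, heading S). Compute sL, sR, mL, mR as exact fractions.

30/121 30/101 30/101 -30/121

left sensor world pos  = (0, -1); dL² = 242
right sensor world pos = (-2, -1); dR² = 202
sL = 60/242 = 30/121
sR = 60/202 = 30/101
mL = 0·sL + 1·sR = 30/101
mR = -1·sL + 0·sR = -30/121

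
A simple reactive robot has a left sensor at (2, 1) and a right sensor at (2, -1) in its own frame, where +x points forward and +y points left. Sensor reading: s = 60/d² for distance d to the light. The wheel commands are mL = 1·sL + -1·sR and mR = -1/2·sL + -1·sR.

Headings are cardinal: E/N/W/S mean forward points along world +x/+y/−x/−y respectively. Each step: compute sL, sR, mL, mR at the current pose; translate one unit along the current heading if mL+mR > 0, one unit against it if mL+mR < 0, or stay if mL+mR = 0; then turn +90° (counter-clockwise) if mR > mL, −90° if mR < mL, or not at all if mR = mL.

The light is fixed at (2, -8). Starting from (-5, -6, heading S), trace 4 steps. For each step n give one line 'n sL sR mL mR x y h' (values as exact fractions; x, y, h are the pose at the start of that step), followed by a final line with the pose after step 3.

n=0: pose=(-5,-6,S); sL=5/3, sR=15/16; mL=35/48, mR=-85/48; mL+mR=-25/24 → advance -1; mR−mL=-5/2 → turn -1·90°
n=1: pose=(-5,-5,W); sL=12/17, sR=60/97; mL=144/1649, mR=-1602/1649; mL+mR=-1458/1649 → advance -1; mR−mL=-18/17 → turn -1·90°
n=2: pose=(-4,-5,N); sL=30/37, sR=6/5; mL=-72/185, mR=-297/185; mL+mR=-369/185 → advance -1; mR−mL=-45/37 → turn -1·90°
n=3: pose=(-4,-6,E); sL=12/5, sR=60/17; mL=-96/85, mR=-402/85; mL+mR=-498/85 → advance -1; mR−mL=-18/5 → turn -1·90°

0 5/3 15/16 35/48 -85/48 -5 -6 S
1 12/17 60/97 144/1649 -1602/1649 -5 -5 W
2 30/37 6/5 -72/185 -297/185 -4 -5 N
3 12/5 60/17 -96/85 -402/85 -4 -6 E
final -5 -6 S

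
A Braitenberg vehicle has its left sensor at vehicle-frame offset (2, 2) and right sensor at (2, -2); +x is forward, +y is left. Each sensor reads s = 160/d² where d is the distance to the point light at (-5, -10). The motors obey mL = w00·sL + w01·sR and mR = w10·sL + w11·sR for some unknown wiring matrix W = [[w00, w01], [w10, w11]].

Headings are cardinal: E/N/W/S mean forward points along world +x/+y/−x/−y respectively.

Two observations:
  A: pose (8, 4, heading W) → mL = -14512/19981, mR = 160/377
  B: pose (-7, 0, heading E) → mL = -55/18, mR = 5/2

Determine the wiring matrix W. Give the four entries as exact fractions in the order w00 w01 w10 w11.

-1/2 -1 0 1

obs A: pose=(8,4,W) → sL=32/53, sR=160/377, mL=-14512/19981, mR=160/377
obs B: pose=(-7,0,E) → sL=10/9, sR=5/2, mL=-55/18, mR=5/2
sensor matrix S = [[32/53, 160/377], [10/9, 5/2]]; det S = 186640/179829
solve [mL_A; mL_B] = S·[w00; w01] and [mR_A; mR_B] = S·[w10; w11]:
  w00 = -1/2, w01 = -1, w10 = 0, w11 = 1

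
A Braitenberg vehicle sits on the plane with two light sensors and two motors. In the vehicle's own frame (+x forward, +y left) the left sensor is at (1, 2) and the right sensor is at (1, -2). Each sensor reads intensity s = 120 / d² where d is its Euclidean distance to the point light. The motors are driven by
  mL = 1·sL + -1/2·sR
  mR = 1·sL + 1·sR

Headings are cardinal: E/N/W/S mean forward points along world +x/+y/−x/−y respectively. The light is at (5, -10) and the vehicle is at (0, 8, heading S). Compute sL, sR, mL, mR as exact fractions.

left sensor world pos  = (2, 7); dL² = 298
right sensor world pos = (-2, 7); dR² = 338
sL = 120/298 = 60/149
sR = 120/338 = 60/169
mL = 1·sL + -1/2·sR = 5670/25181
mR = 1·sL + 1·sR = 19080/25181

60/149 60/169 5670/25181 19080/25181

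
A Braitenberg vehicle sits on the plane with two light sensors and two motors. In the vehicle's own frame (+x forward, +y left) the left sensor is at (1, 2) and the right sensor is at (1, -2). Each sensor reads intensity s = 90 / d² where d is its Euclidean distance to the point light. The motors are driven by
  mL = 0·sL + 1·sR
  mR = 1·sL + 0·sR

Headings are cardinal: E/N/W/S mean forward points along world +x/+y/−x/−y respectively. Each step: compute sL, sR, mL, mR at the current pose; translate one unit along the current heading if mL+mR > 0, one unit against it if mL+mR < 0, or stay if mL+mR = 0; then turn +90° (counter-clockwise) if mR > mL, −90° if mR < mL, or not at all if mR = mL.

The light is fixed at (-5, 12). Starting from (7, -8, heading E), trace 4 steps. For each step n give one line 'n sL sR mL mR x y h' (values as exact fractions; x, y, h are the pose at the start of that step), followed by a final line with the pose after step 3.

n=0: pose=(7,-8,E); sL=90/493, sR=90/653; mL=90/653, mR=90/493; mL+mR=103140/321929 → advance +1; mR−mL=14400/321929 → turn +1·90°
n=1: pose=(8,-8,N); sL=45/241, sR=45/293; mL=45/293, mR=45/241; mL+mR=24030/70613 → advance +1; mR−mL=2340/70613 → turn +1·90°
n=2: pose=(8,-7,W); sL=2/13, sR=90/433; mL=90/433, mR=2/13; mL+mR=2036/5629 → advance +1; mR−mL=-304/5629 → turn -1·90°
n=3: pose=(7,-7,N); sL=45/212, sR=9/52; mL=9/52, mR=45/212; mL+mR=531/1378 → advance +1; mR−mL=27/689 → turn +1·90°

0 90/493 90/653 90/653 90/493 7 -8 E
1 45/241 45/293 45/293 45/241 8 -8 N
2 2/13 90/433 90/433 2/13 8 -7 W
3 45/212 9/52 9/52 45/212 7 -7 N
final 7 -6 W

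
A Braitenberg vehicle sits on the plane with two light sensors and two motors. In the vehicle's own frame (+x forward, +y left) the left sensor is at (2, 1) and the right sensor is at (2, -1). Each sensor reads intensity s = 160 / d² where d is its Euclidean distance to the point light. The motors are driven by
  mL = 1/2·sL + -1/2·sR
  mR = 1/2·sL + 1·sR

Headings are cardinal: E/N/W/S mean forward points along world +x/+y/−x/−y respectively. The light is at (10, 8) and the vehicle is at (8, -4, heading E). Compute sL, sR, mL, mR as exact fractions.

left sensor world pos  = (10, -3); dL² = 121
right sensor world pos = (10, -5); dR² = 169
sL = 160/121 = 160/121
sR = 160/169 = 160/169
mL = 1/2·sL + -1/2·sR = 3840/20449
mR = 1/2·sL + 1·sR = 32880/20449

160/121 160/169 3840/20449 32880/20449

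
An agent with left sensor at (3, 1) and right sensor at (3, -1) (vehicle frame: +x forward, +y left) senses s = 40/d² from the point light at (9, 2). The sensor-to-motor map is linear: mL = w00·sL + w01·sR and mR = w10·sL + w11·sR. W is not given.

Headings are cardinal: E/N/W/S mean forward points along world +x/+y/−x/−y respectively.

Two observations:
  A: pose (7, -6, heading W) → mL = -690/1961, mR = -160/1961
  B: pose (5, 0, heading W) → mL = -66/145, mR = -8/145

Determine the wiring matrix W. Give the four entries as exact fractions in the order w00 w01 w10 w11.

1/2 -1 1/2 -1/2

obs A: pose=(7,-6,W) → sL=20/53, sR=20/37, mL=-690/1961, mR=-160/1961
obs B: pose=(5,0,W) → sL=20/29, sR=4/5, mL=-66/145, mR=-8/145
sensor matrix S = [[20/53, 20/37], [20/29, 4/5]]; det S = -4032/56869
solve [mL_A; mL_B] = S·[w00; w01] and [mR_A; mR_B] = S·[w10; w11]:
  w00 = 1/2, w01 = -1, w10 = 1/2, w11 = -1/2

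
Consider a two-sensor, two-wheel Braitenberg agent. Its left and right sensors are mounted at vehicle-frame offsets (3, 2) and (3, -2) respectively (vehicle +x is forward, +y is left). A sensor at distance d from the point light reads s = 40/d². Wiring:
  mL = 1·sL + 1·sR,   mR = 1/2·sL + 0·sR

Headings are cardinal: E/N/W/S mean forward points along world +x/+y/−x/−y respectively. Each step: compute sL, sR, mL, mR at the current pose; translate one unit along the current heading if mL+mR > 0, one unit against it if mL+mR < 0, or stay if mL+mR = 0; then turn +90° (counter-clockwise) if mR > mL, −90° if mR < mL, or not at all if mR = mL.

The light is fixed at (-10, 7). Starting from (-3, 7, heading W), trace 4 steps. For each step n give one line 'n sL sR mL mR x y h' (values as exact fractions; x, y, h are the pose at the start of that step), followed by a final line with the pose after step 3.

n=0: pose=(-3,7,W); sL=2, sR=2; mL=4, mR=1; mL+mR=5 → advance +1; mR−mL=-3 → turn -1·90°
n=1: pose=(-4,7,N); sL=8/5, sR=40/73; mL=784/365, mR=4/5; mL+mR=1076/365 → advance +1; mR−mL=-492/365 → turn -1·90°
n=2: pose=(-4,8,E); sL=4/9, sR=20/41; mL=344/369, mR=2/9; mL+mR=142/123 → advance +1; mR−mL=-262/369 → turn -1·90°
n=3: pose=(-3,8,S); sL=8/17, sR=40/29; mL=912/493, mR=4/17; mL+mR=1028/493 → advance +1; mR−mL=-796/493 → turn -1·90°

0 2 2 4 1 -3 7 W
1 8/5 40/73 784/365 4/5 -4 7 N
2 4/9 20/41 344/369 2/9 -4 8 E
3 8/17 40/29 912/493 4/17 -3 8 S
final -3 7 W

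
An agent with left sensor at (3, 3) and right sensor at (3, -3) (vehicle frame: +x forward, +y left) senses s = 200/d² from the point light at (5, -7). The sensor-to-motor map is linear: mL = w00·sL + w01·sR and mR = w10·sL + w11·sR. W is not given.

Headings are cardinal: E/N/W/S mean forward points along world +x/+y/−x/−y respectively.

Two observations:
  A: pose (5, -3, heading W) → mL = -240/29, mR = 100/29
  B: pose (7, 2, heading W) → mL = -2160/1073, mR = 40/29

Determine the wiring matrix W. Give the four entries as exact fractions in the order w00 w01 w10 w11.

obs A: pose=(5,-3,W) → sL=20, sR=100/29, mL=-240/29, mR=100/29
obs B: pose=(7,2,W) → sL=200/37, sR=40/29, mL=-2160/1073, mR=40/29
sensor matrix S = [[20, 100/29], [200/37, 40/29]]; det S = 9600/1073
solve [mL_A; mL_B] = S·[w00; w01] and [mR_A; mR_B] = S·[w10; w11]:
  w00 = -1/2, w01 = 1/2, w10 = 0, w11 = 1

-1/2 1/2 0 1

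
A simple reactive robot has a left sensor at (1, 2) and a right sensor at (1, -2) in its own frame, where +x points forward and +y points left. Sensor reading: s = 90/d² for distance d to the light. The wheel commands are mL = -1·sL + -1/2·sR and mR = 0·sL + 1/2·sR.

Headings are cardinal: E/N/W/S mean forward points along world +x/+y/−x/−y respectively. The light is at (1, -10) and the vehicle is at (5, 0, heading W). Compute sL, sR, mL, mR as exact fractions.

left sensor world pos  = (4, -2); dL² = 73
right sensor world pos = (4, 2); dR² = 153
sL = 90/73 = 90/73
sR = 90/153 = 10/17
mL = -1·sL + -1/2·sR = -1895/1241
mR = 0·sL + 1/2·sR = 5/17

90/73 10/17 -1895/1241 5/17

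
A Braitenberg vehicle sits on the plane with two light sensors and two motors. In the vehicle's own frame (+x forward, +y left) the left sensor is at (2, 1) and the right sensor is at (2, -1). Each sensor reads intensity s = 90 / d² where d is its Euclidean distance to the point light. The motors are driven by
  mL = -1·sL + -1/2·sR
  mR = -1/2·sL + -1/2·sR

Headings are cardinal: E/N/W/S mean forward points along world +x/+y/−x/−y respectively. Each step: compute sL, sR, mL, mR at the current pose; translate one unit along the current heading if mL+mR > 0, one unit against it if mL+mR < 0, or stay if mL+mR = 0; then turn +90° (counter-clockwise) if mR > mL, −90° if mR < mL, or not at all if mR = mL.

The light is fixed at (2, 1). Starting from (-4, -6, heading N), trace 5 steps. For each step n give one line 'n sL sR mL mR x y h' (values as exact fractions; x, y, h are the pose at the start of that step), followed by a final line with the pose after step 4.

0 45/37 9/5 -783/370 -279/185 -4 -6 N
1 18/29 90/113 -3339/3277 -2322/3277 -4 -7 W
2 45/58 45/68 -4365/3944 -2835/3944 -3 -7 S
3 2 90/73 -191/73 -118/73 -3 -6 E
4 45/37 9/5 -783/370 -279/185 -4 -6 N
final -4 -7 W

n=0: pose=(-4,-6,N); sL=45/37, sR=9/5; mL=-783/370, mR=-279/185; mL+mR=-1341/370 → advance -1; mR−mL=45/74 → turn +1·90°
n=1: pose=(-4,-7,W); sL=18/29, sR=90/113; mL=-3339/3277, mR=-2322/3277; mL+mR=-5661/3277 → advance -1; mR−mL=9/29 → turn +1·90°
n=2: pose=(-3,-7,S); sL=45/58, sR=45/68; mL=-4365/3944, mR=-2835/3944; mL+mR=-900/493 → advance -1; mR−mL=45/116 → turn +1·90°
n=3: pose=(-3,-6,E); sL=2, sR=90/73; mL=-191/73, mR=-118/73; mL+mR=-309/73 → advance -1; mR−mL=1 → turn +1·90°
n=4: pose=(-4,-6,N); sL=45/37, sR=9/5; mL=-783/370, mR=-279/185; mL+mR=-1341/370 → advance -1; mR−mL=45/74 → turn +1·90°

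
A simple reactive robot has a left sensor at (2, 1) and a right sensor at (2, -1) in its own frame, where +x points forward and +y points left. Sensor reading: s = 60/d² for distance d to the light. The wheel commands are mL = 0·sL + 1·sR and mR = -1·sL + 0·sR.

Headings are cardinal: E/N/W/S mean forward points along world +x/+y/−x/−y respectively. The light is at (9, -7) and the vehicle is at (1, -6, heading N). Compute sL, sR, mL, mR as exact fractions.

2/3 30/29 30/29 -2/3

left sensor world pos  = (0, -4); dL² = 90
right sensor world pos = (2, -4); dR² = 58
sL = 60/90 = 2/3
sR = 60/58 = 30/29
mL = 0·sL + 1·sR = 30/29
mR = -1·sL + 0·sR = -2/3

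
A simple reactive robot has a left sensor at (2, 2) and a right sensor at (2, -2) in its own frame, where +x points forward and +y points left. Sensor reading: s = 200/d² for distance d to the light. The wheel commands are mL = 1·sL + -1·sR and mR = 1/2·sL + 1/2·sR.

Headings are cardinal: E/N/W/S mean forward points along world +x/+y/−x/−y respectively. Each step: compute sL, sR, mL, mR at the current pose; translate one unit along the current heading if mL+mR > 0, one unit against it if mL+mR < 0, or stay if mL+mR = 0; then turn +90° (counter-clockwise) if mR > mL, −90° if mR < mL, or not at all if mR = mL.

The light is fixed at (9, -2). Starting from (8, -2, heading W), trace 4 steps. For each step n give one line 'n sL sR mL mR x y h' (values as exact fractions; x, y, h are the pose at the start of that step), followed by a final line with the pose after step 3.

n=0: pose=(8,-2,W); sL=200/13, sR=200/13; mL=0, mR=200/13; mL+mR=200/13 → advance +1; mR−mL=200/13 → turn +1·90°
n=1: pose=(7,-2,S); sL=50, sR=10; mL=40, mR=30; mL+mR=70 → advance +1; mR−mL=-10 → turn -1·90°
n=2: pose=(7,-3,W); sL=8, sR=200/17; mL=-64/17, mR=168/17; mL+mR=104/17 → advance +1; mR−mL=232/17 → turn +1·90°
n=3: pose=(6,-3,S); sL=20, sR=100/17; mL=240/17, mR=220/17; mL+mR=460/17 → advance +1; mR−mL=-20/17 → turn -1·90°

0 200/13 200/13 0 200/13 8 -2 W
1 50 10 40 30 7 -2 S
2 8 200/17 -64/17 168/17 7 -3 W
3 20 100/17 240/17 220/17 6 -3 S
final 6 -4 W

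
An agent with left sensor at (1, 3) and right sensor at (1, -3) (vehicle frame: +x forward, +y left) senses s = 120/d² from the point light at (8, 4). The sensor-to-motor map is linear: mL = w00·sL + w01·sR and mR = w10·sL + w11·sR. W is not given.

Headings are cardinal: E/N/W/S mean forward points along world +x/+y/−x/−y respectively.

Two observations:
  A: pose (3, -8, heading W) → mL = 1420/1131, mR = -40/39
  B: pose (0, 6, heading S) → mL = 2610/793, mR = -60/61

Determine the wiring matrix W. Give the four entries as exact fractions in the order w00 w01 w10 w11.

obs A: pose=(3,-8,W) → sL=40/87, sR=40/39, mL=1420/1131, mR=-40/39
obs B: pose=(0,6,S) → sL=60/13, sR=60/61, mL=2610/793, mR=-60/61
sensor matrix S = [[40/87, 40/39], [60/13, 60/61]]; det S = -1280000/298961
solve [mL_A; mL_B] = S·[w00; w01] and [mR_A; mR_B] = S·[w10; w11]:
  w00 = 1/2, w01 = 1, w10 = 0, w11 = -1

1/2 1 0 -1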